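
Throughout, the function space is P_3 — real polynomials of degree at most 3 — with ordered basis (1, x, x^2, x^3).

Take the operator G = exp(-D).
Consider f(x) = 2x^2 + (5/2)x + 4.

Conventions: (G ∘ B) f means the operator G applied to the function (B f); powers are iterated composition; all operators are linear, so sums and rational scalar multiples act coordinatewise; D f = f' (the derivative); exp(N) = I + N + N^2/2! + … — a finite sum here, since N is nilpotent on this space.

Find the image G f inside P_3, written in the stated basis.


order-1 term: -4x - 5/2
order-2 term: 2
the series for exp(-D) f terminates at order 2
exp(-D) f = 2x^2 - (3/2)x + 7/2

g(x) = 2x^2 - (3/2)x + 7/2


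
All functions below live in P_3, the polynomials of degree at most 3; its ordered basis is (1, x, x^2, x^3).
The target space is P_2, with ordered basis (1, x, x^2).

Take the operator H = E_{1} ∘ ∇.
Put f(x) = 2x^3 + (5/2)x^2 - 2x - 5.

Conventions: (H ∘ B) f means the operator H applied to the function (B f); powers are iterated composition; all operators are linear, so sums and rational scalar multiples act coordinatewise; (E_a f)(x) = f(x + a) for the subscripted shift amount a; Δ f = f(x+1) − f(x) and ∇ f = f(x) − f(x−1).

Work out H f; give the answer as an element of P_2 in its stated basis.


the result is g(x) = 6x^2 + 11x + 5/2

∇ f = 6x^2 - x - 5/2
E_{1} ∇ f = 6x^2 + 11x + 5/2


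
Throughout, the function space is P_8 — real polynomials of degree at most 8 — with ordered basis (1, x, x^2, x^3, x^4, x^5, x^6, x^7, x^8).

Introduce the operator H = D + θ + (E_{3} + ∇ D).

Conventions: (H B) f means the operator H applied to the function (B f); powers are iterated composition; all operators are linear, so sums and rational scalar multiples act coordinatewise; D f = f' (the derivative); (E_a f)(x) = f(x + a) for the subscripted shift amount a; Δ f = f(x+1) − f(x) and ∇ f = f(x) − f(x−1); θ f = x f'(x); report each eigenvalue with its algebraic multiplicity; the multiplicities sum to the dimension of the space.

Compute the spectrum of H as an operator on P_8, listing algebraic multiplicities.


λ = 1 (multiplicity 1), λ = 2 (multiplicity 1), λ = 3 (multiplicity 1), λ = 4 (multiplicity 1), λ = 5 (multiplicity 1), λ = 6 (multiplicity 1), λ = 7 (multiplicity 1), λ = 8 (multiplicity 1), λ = 9 (multiplicity 1)

image of 1: 1
image of x: 2x + 4
image of x^2: 3x^2 + 8x + 11
image of x^3: 4x^3 + 12x^2 + 33x + 24
image of x^4: 5x^4 + 16x^3 + 66x^2 + 96x + 85
image of x^5: 6x^5 + 20x^4 + 110x^3 + 240x^2 + 425x + 238
image of x^6: 7x^6 + 24x^5 + 165x^4 + 480x^3 + 1275x^2 + 1428x + 735
image of x^7: 8x^7 + 28x^6 + 231x^5 + 840x^4 + 2975x^3 + 4998x^2 + 5145x + 2180
image of x^8: 9x^8 + 32x^7 + 308x^6 + 1344x^5 + 5950x^4 + 13328x^3 + 20580x^2 + 17440x + 6569
the matrix is upper triangular; its diagonal is (1, 2, 3, 4, 5, 6, 7, 8, 9)
for a triangular matrix the eigenvalues are the diagonal entries, with algebraic multiplicity their repetition count


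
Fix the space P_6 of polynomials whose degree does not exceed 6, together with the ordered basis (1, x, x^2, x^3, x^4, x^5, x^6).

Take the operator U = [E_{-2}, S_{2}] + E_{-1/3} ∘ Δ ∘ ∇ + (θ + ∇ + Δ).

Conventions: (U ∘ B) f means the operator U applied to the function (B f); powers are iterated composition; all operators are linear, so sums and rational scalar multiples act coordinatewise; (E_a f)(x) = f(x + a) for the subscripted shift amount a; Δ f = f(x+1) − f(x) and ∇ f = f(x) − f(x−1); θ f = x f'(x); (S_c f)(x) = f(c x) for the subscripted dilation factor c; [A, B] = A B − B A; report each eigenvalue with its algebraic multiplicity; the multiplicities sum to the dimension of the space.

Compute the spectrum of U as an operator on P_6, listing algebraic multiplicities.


λ = 0 (multiplicity 1), λ = 1 (multiplicity 1), λ = 2 (multiplicity 1), λ = 3 (multiplicity 1), λ = 4 (multiplicity 1), λ = 5 (multiplicity 1), λ = 6 (multiplicity 1)

image of 1: 0
image of x: x
image of x^2: 2x^2 - 4x + 14
image of x^3: 3x^3 - 18x^2 + 78x - 56
image of x^4: 4x^4 - 56x^3 + 300x^2 - 448x + 730/3
image of x^5: 5x^5 - 150x^4 + 980x^3 - 2240x^2 + (7250/3)x - 26840/27
image of x^6: 6x^6 - 372x^5 + 2910x^4 - 8960x^3 + 14450x^2 - (107248/9)x + 109018/27
the matrix is upper triangular; its diagonal is (0, 1, 2, 3, 4, 5, 6)
for a triangular matrix the eigenvalues are the diagonal entries, with algebraic multiplicity their repetition count


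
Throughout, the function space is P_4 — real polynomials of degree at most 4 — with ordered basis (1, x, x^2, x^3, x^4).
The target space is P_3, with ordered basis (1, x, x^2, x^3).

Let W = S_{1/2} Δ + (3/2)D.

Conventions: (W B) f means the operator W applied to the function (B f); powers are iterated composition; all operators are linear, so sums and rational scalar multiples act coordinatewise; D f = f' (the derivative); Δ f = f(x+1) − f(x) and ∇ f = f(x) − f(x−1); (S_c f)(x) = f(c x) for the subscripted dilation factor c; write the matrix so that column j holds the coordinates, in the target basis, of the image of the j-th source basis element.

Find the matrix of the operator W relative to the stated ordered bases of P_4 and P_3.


the matrix is [[0, 5/2, 1, 1, 1]; [0, 0, 4, 3/2, 2]; [0, 0, 0, 21/4, 3/2]; [0, 0, 0, 0, 13/2]] (rows listed top to bottom)

image of 1: 0
image of x: 5/2
image of x^2: 4x + 1
image of x^3: (21/4)x^2 + (3/2)x + 1
image of x^4: (13/2)x^3 + (3/2)x^2 + 2x + 1
each image's coordinates form column j of the matrix


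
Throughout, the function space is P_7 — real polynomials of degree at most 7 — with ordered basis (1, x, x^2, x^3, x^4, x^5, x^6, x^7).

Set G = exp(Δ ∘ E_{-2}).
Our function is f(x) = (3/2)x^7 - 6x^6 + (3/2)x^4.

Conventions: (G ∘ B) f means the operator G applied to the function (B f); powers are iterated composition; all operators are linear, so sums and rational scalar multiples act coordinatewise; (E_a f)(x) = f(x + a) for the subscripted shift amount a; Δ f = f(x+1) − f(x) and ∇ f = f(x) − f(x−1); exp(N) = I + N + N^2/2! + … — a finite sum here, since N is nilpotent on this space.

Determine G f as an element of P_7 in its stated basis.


g(x) = (3/2)x^7 + (9/2)x^6 - 99x^5 + 129x^4 + (2667/2)x^3 - 4545x^2 + (3483/2)x + 4896

order-1 term: (21/2)x^6 - (261/2)x^5 + (1275/2)x^4 - (3243/2)x^3 + (4599/2)x^2 - (3471/2)x + 546
order-2 term: (63/2)x^5 - (1125/2)x^4 + (7935/2)x^3 - (27837/2)x^2 + (48783/2)x - 17127
order-3 term: (105/2)x^4 - 1065x^3 + (16155/2)x^2 - 27219x + 68889/2
order-4 term: (105/2)x^3 - 1035x^2 + (13605/2)x - 29847/2
order-5 term: (63/2)x^2 - (1017/2)x + 2055
order-6 term: (21/2)x - 201/2
order-7 term: 3/2
the series for exp(Δ ∘ E_{-2}) f terminates at order 7
exp(Δ ∘ E_{-2}) f = (3/2)x^7 + (9/2)x^6 - 99x^5 + 129x^4 + (2667/2)x^3 - 4545x^2 + (3483/2)x + 4896


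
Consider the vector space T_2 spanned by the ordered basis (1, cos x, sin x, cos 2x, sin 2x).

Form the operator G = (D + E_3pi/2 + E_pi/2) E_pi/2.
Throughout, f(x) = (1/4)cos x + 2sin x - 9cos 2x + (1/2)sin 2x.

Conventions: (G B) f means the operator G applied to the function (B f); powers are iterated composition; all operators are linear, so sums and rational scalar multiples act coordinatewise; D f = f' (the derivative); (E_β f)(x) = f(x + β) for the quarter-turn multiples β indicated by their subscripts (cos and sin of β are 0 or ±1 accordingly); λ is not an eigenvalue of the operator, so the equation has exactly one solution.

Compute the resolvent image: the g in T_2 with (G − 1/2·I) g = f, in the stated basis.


write g with unknown coordinates in the stated basis and equate coefficients in (G − 1/2·I) g = f
solving from the highest basis element down gives g = -(1/6)cos x - (4/3)sin x - 2cos 2x + 3sin 2x
check: G g = (1/6)cos x + (4/3)sin x - 10cos 2x + 2sin 2x
so G g − 1/2·g = (1/4)cos x + 2sin x - 9cos 2x + (1/2)sin 2x = f ✓

g(x) = -(1/6)cos x - (4/3)sin x - 2cos 2x + 3sin 2x


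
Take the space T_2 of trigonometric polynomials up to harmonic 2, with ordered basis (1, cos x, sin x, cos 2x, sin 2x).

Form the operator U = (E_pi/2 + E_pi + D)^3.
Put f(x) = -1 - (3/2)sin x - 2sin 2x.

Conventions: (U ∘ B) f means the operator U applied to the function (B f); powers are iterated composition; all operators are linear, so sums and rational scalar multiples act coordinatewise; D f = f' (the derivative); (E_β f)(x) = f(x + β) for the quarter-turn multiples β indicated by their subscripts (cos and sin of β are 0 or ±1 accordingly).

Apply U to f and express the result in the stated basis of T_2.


g(x) = -8 + 3cos x - (33/2)sin x + 16cos 2x

E_pi/2 f = -1 - (3/2)cos x + 2sin 2x
E_pi f = -1 + (3/2)sin x - 2sin 2x
D f = -(3/2)cos x - 4cos 2x
(E_pi/2 + E_pi + D) f = -2 - 3cos x + (3/2)sin x - 4cos 2x
E_pi/2 (E_pi/2 + E_pi + D) f = -2 + (3/2)cos x + 3sin x + 4cos 2x
E_pi (E_pi/2 + E_pi + D) f = -2 + 3cos x - (3/2)sin x - 4cos 2x
D (E_pi/2 + E_pi + D) f = (3/2)cos x + 3sin x + 8sin 2x
(E_pi/2 + E_pi + D) (E_pi/2 + E_pi + D) f = -4 + 6cos x + (9/2)sin x + 8sin 2x
E_pi/2 (E_pi/2 + E_pi + D) (E_pi/2 + E_pi + D) f = -4 + (9/2)cos x - 6sin x - 8sin 2x
E_pi (E_pi/2 + E_pi + D) (E_pi/2 + E_pi + D) f = -4 - 6cos x - (9/2)sin x + 8sin 2x
D (E_pi/2 + E_pi + D) (E_pi/2 + E_pi + D) f = (9/2)cos x - 6sin x + 16cos 2x
(E_pi/2 + E_pi + D) (E_pi/2 + E_pi + D) (E_pi/2 + E_pi + D) f = -8 + 3cos x - (33/2)sin x + 16cos 2x


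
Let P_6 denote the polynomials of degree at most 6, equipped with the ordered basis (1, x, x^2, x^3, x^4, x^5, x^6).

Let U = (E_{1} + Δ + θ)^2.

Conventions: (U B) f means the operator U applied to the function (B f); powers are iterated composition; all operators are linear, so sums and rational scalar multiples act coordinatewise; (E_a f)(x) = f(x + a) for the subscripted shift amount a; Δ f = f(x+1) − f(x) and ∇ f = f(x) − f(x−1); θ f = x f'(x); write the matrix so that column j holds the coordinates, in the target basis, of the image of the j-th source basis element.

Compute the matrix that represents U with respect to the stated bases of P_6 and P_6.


the matrix is [[1, 6, 16, 34, 68, 134, 264]; [0, 4, 20, 60, 152, 360, 828]; [0, 0, 9, 42, 144, 420, 1140]; [0, 0, 0, 16, 72, 280, 920]; [0, 0, 0, 0, 25, 110, 480]; [0, 0, 0, 0, 0, 36, 156]; [0, 0, 0, 0, 0, 0, 49]] (rows listed top to bottom)

image of 1: 1
image of x: 4x + 6
image of x^2: 9x^2 + 20x + 16
image of x^3: 16x^3 + 42x^2 + 60x + 34
image of x^4: 25x^4 + 72x^3 + 144x^2 + 152x + 68
image of x^5: 36x^5 + 110x^4 + 280x^3 + 420x^2 + 360x + 134
image of x^6: 49x^6 + 156x^5 + 480x^4 + 920x^3 + 1140x^2 + 828x + 264
each image's coordinates form column j of the matrix


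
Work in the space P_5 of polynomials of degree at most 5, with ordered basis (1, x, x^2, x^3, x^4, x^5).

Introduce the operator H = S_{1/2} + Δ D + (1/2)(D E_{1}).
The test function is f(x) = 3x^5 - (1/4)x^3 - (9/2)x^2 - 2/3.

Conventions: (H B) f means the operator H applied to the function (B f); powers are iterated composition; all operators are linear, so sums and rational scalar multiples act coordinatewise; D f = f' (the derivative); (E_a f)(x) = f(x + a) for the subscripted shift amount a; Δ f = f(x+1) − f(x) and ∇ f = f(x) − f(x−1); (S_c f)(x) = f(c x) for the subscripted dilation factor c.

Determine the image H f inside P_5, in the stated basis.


the result is g(x) = (3/32)x^5 + (15/2)x^4 + (2879/32)x^3 + (267/2)x^2 + (333/4)x + 173/24

S_{1/2} f = (3/32)x^5 - (1/32)x^3 - (9/8)x^2 - 2/3
D f = 15x^4 - (3/4)x^2 - 9x
Δ D f = 60x^3 + 90x^2 + (117/2)x + 21/4
E_{1} f = 3x^5 + 15x^4 + (119/4)x^3 + (99/4)x^2 + (21/4)x - 29/12
D E_{1} f = 15x^4 + 60x^3 + (357/4)x^2 + (99/2)x + 21/4
((1/2)(D E_{1})) f = (15/2)x^4 + 30x^3 + (357/8)x^2 + (99/4)x + 21/8
(S_{1/2} + Δ D + (1/2)(D E_{1})) f = (3/32)x^5 + (15/2)x^4 + (2879/32)x^3 + (267/2)x^2 + (333/4)x + 173/24


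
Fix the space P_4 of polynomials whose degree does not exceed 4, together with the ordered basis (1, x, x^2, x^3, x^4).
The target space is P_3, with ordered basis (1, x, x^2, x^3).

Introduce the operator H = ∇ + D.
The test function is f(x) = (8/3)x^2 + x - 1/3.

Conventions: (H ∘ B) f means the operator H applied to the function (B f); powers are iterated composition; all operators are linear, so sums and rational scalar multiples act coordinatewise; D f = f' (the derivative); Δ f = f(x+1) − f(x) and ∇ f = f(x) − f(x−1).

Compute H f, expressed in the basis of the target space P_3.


∇ f = (16/3)x - 5/3
D f = (16/3)x + 1
(∇ + D) f = (32/3)x - 2/3

the image equals g(x) = (32/3)x - 2/3


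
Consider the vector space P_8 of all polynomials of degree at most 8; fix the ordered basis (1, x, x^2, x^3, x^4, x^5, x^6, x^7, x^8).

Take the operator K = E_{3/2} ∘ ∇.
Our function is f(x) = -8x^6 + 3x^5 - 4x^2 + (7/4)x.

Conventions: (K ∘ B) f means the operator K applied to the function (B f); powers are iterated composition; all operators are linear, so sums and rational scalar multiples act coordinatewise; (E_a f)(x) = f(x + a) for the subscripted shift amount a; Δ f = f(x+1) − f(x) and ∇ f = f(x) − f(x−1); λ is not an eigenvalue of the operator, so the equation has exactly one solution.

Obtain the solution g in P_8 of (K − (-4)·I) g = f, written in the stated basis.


write g with unknown coordinates in the stated basis and equate coefficients in (K − (-4)·I) g = f
solving from the highest basis element down gives g = -2x^6 + (15/4)x^5 + (165/16)x^4 + (55/16)x^3 - (1759/64)x^2 - (3231/128)x + 1519/512
check: K g = -12x^5 - (165/4)x^4 - (55/4)x^3 + (1695/16)x^2 + (3287/32)x - 1519/128
so K g − (-4)·g = -8x^6 + 3x^5 - 4x^2 + (7/4)x = f ✓

the image equals g(x) = -2x^6 + (15/4)x^5 + (165/16)x^4 + (55/16)x^3 - (1759/64)x^2 - (3231/128)x + 1519/512


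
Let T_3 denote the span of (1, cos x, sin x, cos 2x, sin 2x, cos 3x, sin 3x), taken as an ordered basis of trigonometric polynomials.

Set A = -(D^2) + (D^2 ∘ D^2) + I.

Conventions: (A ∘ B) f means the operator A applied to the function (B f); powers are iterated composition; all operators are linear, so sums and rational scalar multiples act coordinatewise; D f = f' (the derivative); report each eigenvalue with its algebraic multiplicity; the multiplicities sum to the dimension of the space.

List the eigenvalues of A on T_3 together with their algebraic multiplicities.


λ = 1 (multiplicity 1), λ = 3 (multiplicity 2), λ = 21 (multiplicity 2), λ = 91 (multiplicity 2)

image of 1: 1
image of cos x: 3cos x
image of sin x: 3sin x
image of cos 2x: 21cos 2x
image of sin 2x: 21sin 2x
image of cos 3x: 91cos 3x
image of sin 3x: 91sin 3x
the matrix is diagonal; its diagonal is (1, 3, 3, 21, 21, 91, 91)
for a triangular matrix the eigenvalues are the diagonal entries, with algebraic multiplicity their repetition count


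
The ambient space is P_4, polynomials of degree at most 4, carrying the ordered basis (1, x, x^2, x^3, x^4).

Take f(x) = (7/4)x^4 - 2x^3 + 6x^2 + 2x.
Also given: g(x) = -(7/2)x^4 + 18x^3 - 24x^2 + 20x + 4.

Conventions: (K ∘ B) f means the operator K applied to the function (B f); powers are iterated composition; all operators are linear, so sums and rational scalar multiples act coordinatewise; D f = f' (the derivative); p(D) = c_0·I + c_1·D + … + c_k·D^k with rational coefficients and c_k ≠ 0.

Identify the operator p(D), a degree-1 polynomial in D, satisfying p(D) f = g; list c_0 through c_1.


p(D) = -2·I + 2·D, i.e. c_0 = -2, c_1 = 2

D^0 f = (7/4)x^4 - 2x^3 + 6x^2 + 2x
D^1 f = 7x^3 - 6x^2 + 12x + 2
matching coefficients of g against c_0 f + c_1 Df + … from the top degree down determines the c_i
solution: c_0 = -2, c_1 = 2


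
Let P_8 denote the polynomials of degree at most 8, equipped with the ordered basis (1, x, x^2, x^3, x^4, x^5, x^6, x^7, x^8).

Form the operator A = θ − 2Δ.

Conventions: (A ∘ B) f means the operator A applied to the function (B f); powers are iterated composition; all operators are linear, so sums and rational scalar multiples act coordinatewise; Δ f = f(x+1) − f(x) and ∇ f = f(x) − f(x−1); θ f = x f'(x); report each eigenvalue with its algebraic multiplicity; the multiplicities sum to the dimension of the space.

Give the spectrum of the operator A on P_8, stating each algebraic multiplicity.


image of 1: 0
image of x: x - 2
image of x^2: 2x^2 - 4x - 2
image of x^3: 3x^3 - 6x^2 - 6x - 2
image of x^4: 4x^4 - 8x^3 - 12x^2 - 8x - 2
image of x^5: 5x^5 - 10x^4 - 20x^3 - 20x^2 - 10x - 2
image of x^6: 6x^6 - 12x^5 - 30x^4 - 40x^3 - 30x^2 - 12x - 2
image of x^7: 7x^7 - 14x^6 - 42x^5 - 70x^4 - 70x^3 - 42x^2 - 14x - 2
image of x^8: 8x^8 - 16x^7 - 56x^6 - 112x^5 - 140x^4 - 112x^3 - 56x^2 - 16x - 2
the matrix is upper triangular; its diagonal is (0, 1, 2, 3, 4, 5, 6, 7, 8)
for a triangular matrix the eigenvalues are the diagonal entries, with algebraic multiplicity their repetition count

λ = 0 (multiplicity 1), λ = 1 (multiplicity 1), λ = 2 (multiplicity 1), λ = 3 (multiplicity 1), λ = 4 (multiplicity 1), λ = 5 (multiplicity 1), λ = 6 (multiplicity 1), λ = 7 (multiplicity 1), λ = 8 (multiplicity 1)


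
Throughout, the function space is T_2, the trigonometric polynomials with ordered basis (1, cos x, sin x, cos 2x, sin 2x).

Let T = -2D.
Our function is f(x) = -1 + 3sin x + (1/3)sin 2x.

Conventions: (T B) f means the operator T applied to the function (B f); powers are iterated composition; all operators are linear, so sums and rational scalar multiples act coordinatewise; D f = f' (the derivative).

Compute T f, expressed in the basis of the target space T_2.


D f = 3cos x + (2/3)cos 2x
(-2D) f = -6cos x - (4/3)cos 2x

g(x) = -6cos x - (4/3)cos 2x


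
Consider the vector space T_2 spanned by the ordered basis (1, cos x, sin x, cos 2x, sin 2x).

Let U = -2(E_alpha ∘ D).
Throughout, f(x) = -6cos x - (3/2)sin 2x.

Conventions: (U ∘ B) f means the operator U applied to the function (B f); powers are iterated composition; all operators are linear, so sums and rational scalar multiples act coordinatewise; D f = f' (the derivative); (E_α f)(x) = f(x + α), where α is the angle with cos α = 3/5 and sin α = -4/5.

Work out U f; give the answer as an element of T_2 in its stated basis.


the result is g(x) = (48/5)cos x - (36/5)sin x - (42/25)cos 2x + (144/25)sin 2x

D f = 6sin x - 3cos 2x
E_alpha D f = -(24/5)cos x + (18/5)sin x + (21/25)cos 2x - (72/25)sin 2x
(-2(E_alpha ∘ D)) f = (48/5)cos x - (36/5)sin x - (42/25)cos 2x + (144/25)sin 2x


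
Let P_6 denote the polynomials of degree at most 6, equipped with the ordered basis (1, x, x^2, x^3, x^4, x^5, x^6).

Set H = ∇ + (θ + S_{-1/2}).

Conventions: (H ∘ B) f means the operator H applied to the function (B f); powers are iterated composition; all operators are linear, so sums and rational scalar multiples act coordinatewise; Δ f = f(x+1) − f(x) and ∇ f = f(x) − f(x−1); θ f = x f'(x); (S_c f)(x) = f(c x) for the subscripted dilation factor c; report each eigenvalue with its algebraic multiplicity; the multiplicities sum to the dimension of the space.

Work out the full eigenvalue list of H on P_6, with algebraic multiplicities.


λ = 1/2 (multiplicity 1), λ = 1 (multiplicity 1), λ = 9/4 (multiplicity 1), λ = 23/8 (multiplicity 1), λ = 65/16 (multiplicity 1), λ = 159/32 (multiplicity 1), λ = 385/64 (multiplicity 1)

image of 1: 1
image of x: (1/2)x + 1
image of x^2: (9/4)x^2 + 2x - 1
image of x^3: (23/8)x^3 + 3x^2 - 3x + 1
image of x^4: (65/16)x^4 + 4x^3 - 6x^2 + 4x - 1
image of x^5: (159/32)x^5 + 5x^4 - 10x^3 + 10x^2 - 5x + 1
image of x^6: (385/64)x^6 + 6x^5 - 15x^4 + 20x^3 - 15x^2 + 6x - 1
the matrix is upper triangular; its diagonal is (1, 1/2, 9/4, 23/8, 65/16, 159/32, 385/64)
for a triangular matrix the eigenvalues are the diagonal entries, with algebraic multiplicity their repetition count


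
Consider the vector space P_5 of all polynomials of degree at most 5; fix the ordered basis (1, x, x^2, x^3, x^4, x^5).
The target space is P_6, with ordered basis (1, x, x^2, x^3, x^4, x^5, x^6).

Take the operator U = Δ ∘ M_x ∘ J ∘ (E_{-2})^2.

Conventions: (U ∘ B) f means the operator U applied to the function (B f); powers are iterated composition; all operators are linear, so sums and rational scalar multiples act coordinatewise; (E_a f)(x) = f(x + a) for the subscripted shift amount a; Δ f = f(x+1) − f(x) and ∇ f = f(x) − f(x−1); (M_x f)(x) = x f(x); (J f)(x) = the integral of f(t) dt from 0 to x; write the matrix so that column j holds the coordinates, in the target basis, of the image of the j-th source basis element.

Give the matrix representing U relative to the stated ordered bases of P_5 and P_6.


image of 1: 2x + 1
image of x: (3/2)x^2 - (13/2)x - 7/2
image of x^2: (4/3)x^3 - 10x^2 + (64/3)x + 37/3
image of x^3: (5/4)x^4 - (27/2)x^3 + (101/2)x^2 - (283/4)x - 175/4
image of x^4: (6/5)x^5 - 17x^4 + 92x^3 - 229x^2 + (1186/5)x + 781/5
image of x^5: (7/6)x^6 - (41/2)x^5 + (875/6)x^4 - (1055/2)x^3 + (1967/2)x^2 - (4825/6)x - 3367/6
each image's coordinates form column j of the matrix

the matrix is [[1, -7/2, 37/3, -175/4, 781/5, -3367/6]; [2, -13/2, 64/3, -283/4, 1186/5, -4825/6]; [0, 3/2, -10, 101/2, -229, 1967/2]; [0, 0, 4/3, -27/2, 92, -1055/2]; [0, 0, 0, 5/4, -17, 875/6]; [0, 0, 0, 0, 6/5, -41/2]; [0, 0, 0, 0, 0, 7/6]] (rows listed top to bottom)


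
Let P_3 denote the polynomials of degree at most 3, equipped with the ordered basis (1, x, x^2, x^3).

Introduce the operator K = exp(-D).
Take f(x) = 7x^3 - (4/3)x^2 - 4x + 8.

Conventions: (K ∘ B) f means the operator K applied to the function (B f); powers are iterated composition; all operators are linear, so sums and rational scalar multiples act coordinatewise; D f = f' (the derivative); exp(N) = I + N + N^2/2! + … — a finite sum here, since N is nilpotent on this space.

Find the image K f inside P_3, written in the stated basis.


order-1 term: -21x^2 + (8/3)x + 4
order-2 term: 21x - 4/3
order-3 term: -7
the series for exp(-D) f terminates at order 3
exp(-D) f = 7x^3 - (67/3)x^2 + (59/3)x + 11/3

g(x) = 7x^3 - (67/3)x^2 + (59/3)x + 11/3


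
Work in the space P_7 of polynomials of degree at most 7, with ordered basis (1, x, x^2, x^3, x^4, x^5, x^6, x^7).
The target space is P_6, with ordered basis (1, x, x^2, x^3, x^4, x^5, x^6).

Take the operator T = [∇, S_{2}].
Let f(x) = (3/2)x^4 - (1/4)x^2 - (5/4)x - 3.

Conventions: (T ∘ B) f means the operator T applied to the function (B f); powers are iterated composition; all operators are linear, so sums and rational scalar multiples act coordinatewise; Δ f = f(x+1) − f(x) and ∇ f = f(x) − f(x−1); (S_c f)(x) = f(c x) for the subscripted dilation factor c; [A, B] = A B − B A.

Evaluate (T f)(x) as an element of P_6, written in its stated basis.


S_{2} f = 24x^4 - x^2 - (5/2)x - 3
∇ S_{2} f = 96x^3 - 144x^2 + 94x - 51/2
∇ f = 6x^3 - 9x^2 + (11/2)x - 5/2
S_{2} ∇ f = 48x^3 - 36x^2 + 11x - 5/2
[∇, S_{2}] f = 48x^3 - 108x^2 + 83x - 23

the result is g(x) = 48x^3 - 108x^2 + 83x - 23


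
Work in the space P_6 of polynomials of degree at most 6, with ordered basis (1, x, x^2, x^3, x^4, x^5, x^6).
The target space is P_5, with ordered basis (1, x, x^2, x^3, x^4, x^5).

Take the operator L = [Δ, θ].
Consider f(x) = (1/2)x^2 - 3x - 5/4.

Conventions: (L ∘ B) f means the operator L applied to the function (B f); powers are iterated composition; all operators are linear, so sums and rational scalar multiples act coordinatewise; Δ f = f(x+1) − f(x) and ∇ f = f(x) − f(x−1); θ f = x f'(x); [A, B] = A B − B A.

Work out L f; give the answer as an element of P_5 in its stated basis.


θ f = x^2 - 3x
Δ θ f = 2x - 2
Δ f = x - 5/2
θ Δ f = x
[Δ, θ] f = x - 2

the result is g(x) = x - 2


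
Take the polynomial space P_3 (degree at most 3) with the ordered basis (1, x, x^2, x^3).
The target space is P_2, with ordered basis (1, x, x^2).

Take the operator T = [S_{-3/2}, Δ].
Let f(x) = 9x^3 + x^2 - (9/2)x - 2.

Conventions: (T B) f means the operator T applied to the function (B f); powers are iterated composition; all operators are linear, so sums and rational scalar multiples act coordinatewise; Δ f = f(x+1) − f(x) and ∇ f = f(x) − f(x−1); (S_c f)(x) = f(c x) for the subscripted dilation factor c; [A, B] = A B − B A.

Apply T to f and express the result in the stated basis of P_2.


Δ f = 27x^2 + 29x + 11/2
S_{-3/2} Δ f = (243/4)x^2 - (87/2)x + 11/2
S_{-3/2} f = -(243/8)x^3 + (9/4)x^2 + (27/4)x - 2
Δ S_{-3/2} f = -(729/8)x^2 - (693/8)x - 171/8
[S_{-3/2}, Δ] f = (1215/8)x^2 + (345/8)x + 215/8

the image equals g(x) = (1215/8)x^2 + (345/8)x + 215/8


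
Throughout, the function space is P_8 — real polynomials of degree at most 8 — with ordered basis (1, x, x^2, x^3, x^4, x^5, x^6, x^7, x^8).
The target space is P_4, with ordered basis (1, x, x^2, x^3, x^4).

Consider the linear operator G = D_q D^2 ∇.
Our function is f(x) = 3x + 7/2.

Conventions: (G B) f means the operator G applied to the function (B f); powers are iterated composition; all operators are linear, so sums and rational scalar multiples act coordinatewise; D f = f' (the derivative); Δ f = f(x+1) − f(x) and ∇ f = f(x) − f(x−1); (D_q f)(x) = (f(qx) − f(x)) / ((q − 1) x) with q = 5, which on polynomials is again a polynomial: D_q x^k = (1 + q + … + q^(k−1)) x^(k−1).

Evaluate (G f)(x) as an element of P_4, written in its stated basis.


the image equals g(x) = 0

∇ f = 3
D ∇ f = 0
D D ∇ f = 0
D_q D^2 ∇ f = 0


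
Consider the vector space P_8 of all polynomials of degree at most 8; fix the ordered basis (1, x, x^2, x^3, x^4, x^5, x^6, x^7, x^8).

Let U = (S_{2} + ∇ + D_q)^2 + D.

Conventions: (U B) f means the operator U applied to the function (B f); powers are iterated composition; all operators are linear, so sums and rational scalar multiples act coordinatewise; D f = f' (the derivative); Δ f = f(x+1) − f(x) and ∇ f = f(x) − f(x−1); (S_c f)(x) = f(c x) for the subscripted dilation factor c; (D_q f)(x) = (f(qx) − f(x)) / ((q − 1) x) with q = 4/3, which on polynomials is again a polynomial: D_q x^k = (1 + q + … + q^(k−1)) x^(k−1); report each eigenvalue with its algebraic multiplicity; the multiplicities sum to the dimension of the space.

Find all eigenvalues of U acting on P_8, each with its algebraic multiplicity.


image of 1: 1
image of x: 4x + 7
image of x^2: 16x^2 + 28x + 11/3
image of x^3: 64x^3 + (265/3)x^2 + (22/27)x - 37/9
image of x^4: 256x^4 + (2300/9)x^3 - (11048/243)x^2 + (131/9)x + 202/27
image of x^5: 1024x^5 + (19111/27)x^4 - (539162/2187)x^3 + (5428/27)x^2 - (3086/81)x - 943/81
image of x^6: 4096x^6 + (154886/81)x^5 - (17897150/19683)x^4 + (263465/243)x^3 - (143180/243)x^2 + (27148/243)x + 4096/243
image of x^7: 16384x^7 + (1236901/243)x^6 - (502091420/177147)x^5 + (1053502/243)x^4 - (2663515/729)x^3 + (414556/243)x^2 - (75367/243)x - 17113/729
image of x^8: 65536x^8 + (9794120/729)x^7 - (12809243780/1594323)x^6 + (10816715/729)x^5 - (36252223/2187)x^4 + (25602073/2187)x^3 - (3460919/729)x^2 + (1753763/2187)x + 69910/2187
the matrix is upper triangular; its diagonal is (1, 4, 16, 64, 256, 1024, 4096, 16384, 65536)
for a triangular matrix the eigenvalues are the diagonal entries, with algebraic multiplicity their repetition count

λ = 1 (multiplicity 1), λ = 4 (multiplicity 1), λ = 16 (multiplicity 1), λ = 64 (multiplicity 1), λ = 256 (multiplicity 1), λ = 1024 (multiplicity 1), λ = 4096 (multiplicity 1), λ = 16384 (multiplicity 1), λ = 65536 (multiplicity 1)


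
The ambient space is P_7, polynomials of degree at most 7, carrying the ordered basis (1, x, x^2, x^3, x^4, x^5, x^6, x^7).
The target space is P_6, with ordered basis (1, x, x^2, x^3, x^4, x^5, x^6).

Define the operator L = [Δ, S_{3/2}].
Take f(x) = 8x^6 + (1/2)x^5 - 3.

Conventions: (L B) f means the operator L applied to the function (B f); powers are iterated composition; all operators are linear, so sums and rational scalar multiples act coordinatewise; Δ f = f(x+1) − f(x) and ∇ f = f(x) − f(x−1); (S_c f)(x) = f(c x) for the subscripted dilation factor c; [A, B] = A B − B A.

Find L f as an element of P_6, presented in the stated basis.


the result is g(x) = (729/4)x^5 + (49005/64)x^4 + (41715/32)x^3 + (35955/32)x^2 + (31359/64)x + 5531/64

S_{3/2} f = (729/8)x^6 + (243/64)x^5 - 3
Δ S_{3/2} f = (2187/4)x^5 + (88695/64)x^4 + (59535/32)x^3 + (44955/32)x^2 + (36207/64)x + 6075/64
Δ f = 48x^5 + (245/2)x^4 + 165x^3 + 125x^2 + (101/2)x + 17/2
S_{3/2} Δ f = (729/2)x^5 + (19845/32)x^4 + (4455/8)x^3 + (1125/4)x^2 + (303/4)x + 17/2
[Δ, S_{3/2}] f = (729/4)x^5 + (49005/64)x^4 + (41715/32)x^3 + (35955/32)x^2 + (31359/64)x + 5531/64


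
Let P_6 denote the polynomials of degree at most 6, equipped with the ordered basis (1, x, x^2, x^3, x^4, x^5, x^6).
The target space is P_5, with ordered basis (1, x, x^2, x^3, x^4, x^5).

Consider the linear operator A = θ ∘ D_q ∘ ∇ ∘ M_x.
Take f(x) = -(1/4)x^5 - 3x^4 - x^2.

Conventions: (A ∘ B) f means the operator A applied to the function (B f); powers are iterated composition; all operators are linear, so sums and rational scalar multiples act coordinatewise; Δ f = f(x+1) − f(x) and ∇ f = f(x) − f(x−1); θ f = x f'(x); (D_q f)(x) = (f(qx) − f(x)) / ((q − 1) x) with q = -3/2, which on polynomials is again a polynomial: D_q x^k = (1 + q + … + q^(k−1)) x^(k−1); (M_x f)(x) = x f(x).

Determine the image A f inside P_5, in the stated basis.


M_x f = -(1/4)x^6 - 3x^5 - x^3
∇ M_x f = -(3/2)x^5 - (45/4)x^4 + 25x^3 - (117/4)x^2 + (33/2)x - 15/4
D_q ∇ M_x f = -(165/32)x^4 + (585/32)x^3 + (175/4)x^2 + (117/8)x + 33/2
θ (D_q ∘ ∇ ∘ M_x) f = -(165/8)x^4 + (1755/32)x^3 + (175/2)x^2 + (117/8)x

the image equals g(x) = -(165/8)x^4 + (1755/32)x^3 + (175/2)x^2 + (117/8)x


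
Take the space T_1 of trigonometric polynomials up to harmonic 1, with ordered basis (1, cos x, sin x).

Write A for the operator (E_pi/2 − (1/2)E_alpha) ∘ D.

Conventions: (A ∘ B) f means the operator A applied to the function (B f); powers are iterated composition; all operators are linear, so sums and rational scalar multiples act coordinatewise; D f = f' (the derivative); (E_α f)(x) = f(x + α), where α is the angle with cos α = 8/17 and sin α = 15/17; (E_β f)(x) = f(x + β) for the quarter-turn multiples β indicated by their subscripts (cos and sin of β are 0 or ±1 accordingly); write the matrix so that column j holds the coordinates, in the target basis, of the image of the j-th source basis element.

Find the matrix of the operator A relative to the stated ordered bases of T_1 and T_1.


image of 1: 0
image of cos x: -(19/34)cos x + (4/17)sin x
image of sin x: -(4/17)cos x - (19/34)sin x
each image's coordinates form column j of the matrix

the matrix is [[0, 0, 0]; [0, -19/34, -4/17]; [0, 4/17, -19/34]] (rows listed top to bottom)


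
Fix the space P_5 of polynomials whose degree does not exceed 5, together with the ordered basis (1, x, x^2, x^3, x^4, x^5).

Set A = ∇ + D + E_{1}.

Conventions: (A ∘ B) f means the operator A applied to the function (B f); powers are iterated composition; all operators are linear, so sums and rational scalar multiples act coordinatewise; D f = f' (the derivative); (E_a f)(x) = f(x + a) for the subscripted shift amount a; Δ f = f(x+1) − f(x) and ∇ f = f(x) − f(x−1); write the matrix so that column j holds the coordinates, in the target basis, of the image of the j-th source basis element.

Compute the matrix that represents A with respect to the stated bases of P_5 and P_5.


the matrix is [[1, 3, 0, 2, 0, 2]; [0, 1, 6, 0, 8, 0]; [0, 0, 1, 9, 0, 20]; [0, 0, 0, 1, 12, 0]; [0, 0, 0, 0, 1, 15]; [0, 0, 0, 0, 0, 1]] (rows listed top to bottom)

image of 1: 1
image of x: x + 3
image of x^2: x^2 + 6x
image of x^3: x^3 + 9x^2 + 2
image of x^4: x^4 + 12x^3 + 8x
image of x^5: x^5 + 15x^4 + 20x^2 + 2
each image's coordinates form column j of the matrix


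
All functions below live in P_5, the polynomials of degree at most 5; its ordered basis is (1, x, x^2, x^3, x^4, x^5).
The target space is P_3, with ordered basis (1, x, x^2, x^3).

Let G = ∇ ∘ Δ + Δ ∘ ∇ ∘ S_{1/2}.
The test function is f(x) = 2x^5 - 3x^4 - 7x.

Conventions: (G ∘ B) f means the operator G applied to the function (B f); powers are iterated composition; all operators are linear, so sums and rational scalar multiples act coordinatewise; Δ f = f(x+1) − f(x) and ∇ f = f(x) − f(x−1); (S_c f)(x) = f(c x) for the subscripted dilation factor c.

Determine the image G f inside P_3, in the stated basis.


Δ f = 10x^4 + 8x^3 + 2x^2 - 2x - 8
∇ Δ f = 40x^3 - 36x^2 + 20x - 6
S_{1/2} f = (1/16)x^5 - (3/16)x^4 - (7/2)x
∇ S_{1/2} f = (5/16)x^4 - (11/8)x^3 + (7/4)x^2 - (17/16)x - 13/4
Δ ∇ S_{1/2} f = (5/4)x^3 - (9/4)x^2 + (5/8)x - 3/8
(∇ ∘ Δ + Δ ∘ ∇ ∘ S_{1/2}) f = (165/4)x^3 - (153/4)x^2 + (165/8)x - 51/8

the image equals g(x) = (165/4)x^3 - (153/4)x^2 + (165/8)x - 51/8


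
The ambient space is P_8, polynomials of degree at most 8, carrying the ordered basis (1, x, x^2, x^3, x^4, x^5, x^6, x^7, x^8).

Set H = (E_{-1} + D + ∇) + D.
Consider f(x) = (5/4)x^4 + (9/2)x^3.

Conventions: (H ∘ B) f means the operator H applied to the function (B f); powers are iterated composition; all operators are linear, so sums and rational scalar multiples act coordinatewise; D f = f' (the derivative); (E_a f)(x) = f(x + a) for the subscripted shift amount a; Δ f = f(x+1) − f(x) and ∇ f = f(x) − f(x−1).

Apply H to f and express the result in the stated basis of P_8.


g(x) = (5/4)x^4 + (29/2)x^3 + 27x^2

E_{-1} f = (5/4)x^4 - (1/2)x^3 - 6x^2 + (17/2)x - 13/4
D f = 5x^3 + (27/2)x^2
∇ f = 5x^3 + 6x^2 - (17/2)x + 13/4
(E_{-1} + D + ∇) f = (5/4)x^4 + (19/2)x^3 + (27/2)x^2
D f = 5x^3 + (27/2)x^2
((E_{-1} + D + ∇) + D) f = (5/4)x^4 + (29/2)x^3 + 27x^2


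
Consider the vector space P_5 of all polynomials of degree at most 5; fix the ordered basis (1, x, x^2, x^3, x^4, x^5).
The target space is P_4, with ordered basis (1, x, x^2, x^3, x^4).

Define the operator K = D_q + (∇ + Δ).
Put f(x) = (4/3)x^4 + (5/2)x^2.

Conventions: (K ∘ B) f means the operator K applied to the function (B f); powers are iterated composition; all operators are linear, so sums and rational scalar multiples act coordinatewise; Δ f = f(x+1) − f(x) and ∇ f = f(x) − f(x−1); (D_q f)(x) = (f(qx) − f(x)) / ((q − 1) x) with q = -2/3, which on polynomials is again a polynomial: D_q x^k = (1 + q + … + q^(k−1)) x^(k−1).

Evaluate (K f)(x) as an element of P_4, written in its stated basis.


the image equals g(x) = (916/81)x^3 + (43/2)x

D_q f = (52/81)x^3 + (5/6)x
∇ f = (16/3)x^3 - 8x^2 + (31/3)x - 23/6
Δ f = (16/3)x^3 + 8x^2 + (31/3)x + 23/6
(∇ + Δ) f = (32/3)x^3 + (62/3)x
(D_q + (∇ + Δ)) f = (916/81)x^3 + (43/2)x


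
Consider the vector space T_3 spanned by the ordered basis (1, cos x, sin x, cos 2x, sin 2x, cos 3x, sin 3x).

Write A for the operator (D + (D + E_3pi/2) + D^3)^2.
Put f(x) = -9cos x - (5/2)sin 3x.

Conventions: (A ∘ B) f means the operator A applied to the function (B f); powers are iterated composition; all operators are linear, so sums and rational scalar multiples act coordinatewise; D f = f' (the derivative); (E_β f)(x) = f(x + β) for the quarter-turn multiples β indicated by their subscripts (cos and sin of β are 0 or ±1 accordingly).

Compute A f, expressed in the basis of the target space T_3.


the result is g(x) = 1000sin 3x

D f = 9sin x - (15/2)cos 3x
D f = 9sin x - (15/2)cos 3x
E_3pi/2 f = -9sin x - (5/2)cos 3x
(D + E_3pi/2) f = -10cos 3x
D f = 9sin x - (15/2)cos 3x
D D f = 9cos x + (45/2)sin 3x
D D D f = -9sin x + (135/2)cos 3x
(D + (D + E_3pi/2) + D^3) f = 50cos 3x
D (D + (D + E_3pi/2) + D^3) f = -150sin 3x
D (D + (D + E_3pi/2) + D^3) f = -150sin 3x
E_3pi/2 (D + (D + E_3pi/2) + D^3) f = -50sin 3x
(D + E_3pi/2) (D + (D + E_3pi/2) + D^3) f = -200sin 3x
D (D + (D + E_3pi/2) + D^3) f = -150sin 3x
D D (D + (D + E_3pi/2) + D^3) f = -450cos 3x
D D D (D + (D + E_3pi/2) + D^3) f = 1350sin 3x
(D + (D + E_3pi/2) + D^3) (D + (D + E_3pi/2) + D^3) f = 1000sin 3x


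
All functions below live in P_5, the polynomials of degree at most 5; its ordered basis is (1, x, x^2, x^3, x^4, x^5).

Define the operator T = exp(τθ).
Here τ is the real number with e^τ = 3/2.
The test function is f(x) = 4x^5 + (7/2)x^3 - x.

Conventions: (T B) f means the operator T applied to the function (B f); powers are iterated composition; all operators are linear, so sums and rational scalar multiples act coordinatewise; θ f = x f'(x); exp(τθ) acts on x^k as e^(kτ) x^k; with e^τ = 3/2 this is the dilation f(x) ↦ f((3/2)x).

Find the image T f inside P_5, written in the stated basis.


the result is g(x) = (243/8)x^5 + (189/16)x^3 - (3/2)x

exp(τθ) x^k = e^(kτ) x^k; with e^τ = 3/2 this sends x^k to (3/2)^k x^k
x ↦ 3/2 x
x^3 ↦ 27/8 x^3
x^5 ↦ 243/32 x^5
applying this coordinatewise to f: exp(τθ) f = (243/8)x^5 + (189/16)x^3 - (3/2)x


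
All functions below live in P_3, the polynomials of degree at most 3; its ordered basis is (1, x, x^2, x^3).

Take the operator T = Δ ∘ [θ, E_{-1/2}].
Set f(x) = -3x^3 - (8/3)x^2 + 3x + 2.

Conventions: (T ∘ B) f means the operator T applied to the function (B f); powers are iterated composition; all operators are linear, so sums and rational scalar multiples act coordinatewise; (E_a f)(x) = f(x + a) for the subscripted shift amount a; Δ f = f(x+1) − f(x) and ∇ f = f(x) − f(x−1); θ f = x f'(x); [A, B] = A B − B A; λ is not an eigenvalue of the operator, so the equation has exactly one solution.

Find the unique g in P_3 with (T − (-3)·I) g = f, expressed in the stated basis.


g(x) = -x^3 - (8/9)x^2 + 2x + 26/27

write g with unknown coordinates in the stated basis and equate coefficients in (T − (-3)·I) g = f
solving from the highest basis element down gives g = -x^3 - (8/9)x^2 + 2x + 26/27
check: T g = -3x - 8/9
so T g − (-3)·g = -3x^3 - (8/3)x^2 + 3x + 2 = f ✓


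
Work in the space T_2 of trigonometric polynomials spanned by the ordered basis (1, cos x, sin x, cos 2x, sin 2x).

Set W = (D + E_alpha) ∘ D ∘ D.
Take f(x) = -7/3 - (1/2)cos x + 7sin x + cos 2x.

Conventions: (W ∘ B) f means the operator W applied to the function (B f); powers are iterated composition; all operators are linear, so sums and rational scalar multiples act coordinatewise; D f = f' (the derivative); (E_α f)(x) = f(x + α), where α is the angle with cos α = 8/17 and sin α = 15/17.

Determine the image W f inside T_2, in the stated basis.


the image equals g(x) = -(220/17)cos x - (72/17)sin x + (644/289)cos 2x + (3272/289)sin 2x

D f = 7cos x + (1/2)sin x - 2sin 2x
D D f = (1/2)cos x - 7sin x - 4cos 2x
D (D ∘ D) f = -7cos x - (1/2)sin x + 8sin 2x
E_alpha (D ∘ D) f = -(101/17)cos x - (127/34)sin x + (644/289)cos 2x + (960/289)sin 2x
(D + E_alpha) (D ∘ D) f = -(220/17)cos x - (72/17)sin x + (644/289)cos 2x + (3272/289)sin 2x


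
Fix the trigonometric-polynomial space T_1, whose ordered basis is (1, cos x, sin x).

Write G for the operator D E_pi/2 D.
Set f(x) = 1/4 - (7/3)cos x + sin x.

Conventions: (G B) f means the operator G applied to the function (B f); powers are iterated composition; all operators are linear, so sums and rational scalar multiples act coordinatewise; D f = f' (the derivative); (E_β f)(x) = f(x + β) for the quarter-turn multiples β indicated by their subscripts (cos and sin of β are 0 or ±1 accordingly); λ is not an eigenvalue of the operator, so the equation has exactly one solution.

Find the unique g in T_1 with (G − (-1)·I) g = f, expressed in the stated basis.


the result is g(x) = 1/4 - (2/3)cos x + (5/3)sin x

write g with unknown coordinates in the stated basis and equate coefficients in (G − (-1)·I) g = f
solving from the highest basis element down gives g = 1/4 - (2/3)cos x + (5/3)sin x
check: G g = -(5/3)cos x - (2/3)sin x
so G g − (-1)·g = 1/4 - (7/3)cos x + sin x = f ✓


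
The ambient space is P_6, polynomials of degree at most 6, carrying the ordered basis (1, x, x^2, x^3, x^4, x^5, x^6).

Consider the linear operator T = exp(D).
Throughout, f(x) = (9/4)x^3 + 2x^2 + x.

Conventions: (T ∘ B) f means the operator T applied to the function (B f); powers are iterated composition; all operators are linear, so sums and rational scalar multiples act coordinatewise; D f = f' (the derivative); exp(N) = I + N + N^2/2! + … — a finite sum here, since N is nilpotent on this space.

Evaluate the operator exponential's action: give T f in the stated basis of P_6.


g(x) = (9/4)x^3 + (35/4)x^2 + (47/4)x + 21/4

order-1 term: (27/4)x^2 + 4x + 1
order-2 term: (27/4)x + 2
order-3 term: 9/4
the series for exp(D) f terminates at order 3
exp(D) f = (9/4)x^3 + (35/4)x^2 + (47/4)x + 21/4
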